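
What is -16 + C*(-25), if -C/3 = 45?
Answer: 3359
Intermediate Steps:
C = -135 (C = -3*45 = -135)
-16 + C*(-25) = -16 - 135*(-25) = -16 + 3375 = 3359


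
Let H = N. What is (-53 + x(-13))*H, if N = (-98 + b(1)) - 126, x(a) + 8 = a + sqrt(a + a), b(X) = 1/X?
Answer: 16502 - 223*I*sqrt(26) ≈ 16502.0 - 1137.1*I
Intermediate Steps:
x(a) = -8 + a + sqrt(2)*sqrt(a) (x(a) = -8 + (a + sqrt(a + a)) = -8 + (a + sqrt(2*a)) = -8 + (a + sqrt(2)*sqrt(a)) = -8 + a + sqrt(2)*sqrt(a))
N = -223 (N = (-98 + 1/1) - 126 = (-98 + 1) - 126 = -97 - 126 = -223)
H = -223
(-53 + x(-13))*H = (-53 + (-8 - 13 + sqrt(2)*sqrt(-13)))*(-223) = (-53 + (-8 - 13 + sqrt(2)*(I*sqrt(13))))*(-223) = (-53 + (-8 - 13 + I*sqrt(26)))*(-223) = (-53 + (-21 + I*sqrt(26)))*(-223) = (-74 + I*sqrt(26))*(-223) = 16502 - 223*I*sqrt(26)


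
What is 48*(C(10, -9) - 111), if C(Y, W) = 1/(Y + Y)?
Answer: -26628/5 ≈ -5325.6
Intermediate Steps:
C(Y, W) = 1/(2*Y)
48*(C(10, -9) - 111) = 48*((½)/10 - 111) = 48*((½)*(⅒) - 111) = 48*(1/20 - 111) = 48*(-2219/20) = -26628/5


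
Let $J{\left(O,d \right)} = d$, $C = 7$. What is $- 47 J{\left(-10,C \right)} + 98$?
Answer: $-231$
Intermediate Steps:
$- 47 J{\left(-10,C \right)} + 98 = \left(-47\right) 7 + 98 = -329 + 98 = -231$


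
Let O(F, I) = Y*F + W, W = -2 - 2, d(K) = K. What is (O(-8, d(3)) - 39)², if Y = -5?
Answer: 9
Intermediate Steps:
W = -4
O(F, I) = -4 - 5*F (O(F, I) = -5*F - 4 = -4 - 5*F)
(O(-8, d(3)) - 39)² = ((-4 - 5*(-8)) - 39)² = ((-4 + 40) - 39)² = (36 - 39)² = (-3)² = 9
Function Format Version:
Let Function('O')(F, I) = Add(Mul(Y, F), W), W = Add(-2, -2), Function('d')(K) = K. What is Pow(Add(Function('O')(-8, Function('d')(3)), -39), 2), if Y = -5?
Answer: 9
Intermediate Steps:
W = -4
Function('O')(F, I) = Add(-4, Mul(-5, F)) (Function('O')(F, I) = Add(Mul(-5, F), -4) = Add(-4, Mul(-5, F)))
Pow(Add(Function('O')(-8, Function('d')(3)), -39), 2) = Pow(Add(Add(-4, Mul(-5, -8)), -39), 2) = Pow(Add(Add(-4, 40), -39), 2) = Pow(Add(36, -39), 2) = Pow(-3, 2) = 9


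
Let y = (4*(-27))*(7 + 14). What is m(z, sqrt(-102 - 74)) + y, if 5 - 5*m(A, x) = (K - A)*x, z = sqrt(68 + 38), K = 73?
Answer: -2267 - 292*I*sqrt(11)/5 + 4*I*sqrt(1166)/5 ≈ -2267.0 - 166.37*I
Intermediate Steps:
z = sqrt(106) ≈ 10.296
m(A, x) = 1 - x*(73 - A)/5 (m(A, x) = 1 - (73 - A)*x/5 = 1 - x*(73 - A)/5)
y = -2268 (y = -108*21 = -2268)
m(z, sqrt(-102 - 74)) + y = (1 - 73*sqrt(-102 - 74)/5 + sqrt(106)*sqrt(-102 - 74)/5) - 2268 = (1 - 292*I*sqrt(11)/5 + sqrt(106)*sqrt(-176)/5) - 2268 = (1 - 292*I*sqrt(11)/5 + sqrt(106)*(4*I*sqrt(11))/5) - 2268 = (1 - 292*I*sqrt(11)/5 + 4*I*sqrt(1166)/5) - 2268 = -2267 - 292*I*sqrt(11)/5 + 4*I*sqrt(1166)/5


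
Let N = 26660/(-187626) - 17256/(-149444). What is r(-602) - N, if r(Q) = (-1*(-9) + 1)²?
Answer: 350588062148/3504947493 ≈ 100.03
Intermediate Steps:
r(Q) = 100 (r(Q) = (9 + 1)² = 10² = 100)
N = -93312848/3504947493 (N = 26660*(-1/187626) - 17256*(-1/149444) = -13330/93813 + 4314/37361 = -93312848/3504947493 ≈ -0.026623)
r(-602) - N = 100 - 1*(-93312848/3504947493) = 100 + 93312848/3504947493 = 350588062148/3504947493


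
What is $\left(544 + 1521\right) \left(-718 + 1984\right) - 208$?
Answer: $2614082$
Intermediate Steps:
$\left(544 + 1521\right) \left(-718 + 1984\right) - 208 = 2065 \cdot 1266 - 208 = 2614290 - 208 = 2614082$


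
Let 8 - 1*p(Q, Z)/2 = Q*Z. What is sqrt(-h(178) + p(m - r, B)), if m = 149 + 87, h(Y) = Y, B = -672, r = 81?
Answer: sqrt(208158) ≈ 456.24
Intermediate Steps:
m = 236
p(Q, Z) = 16 - 2*Q*Z
sqrt(-h(178) + p(m - r, B)) = sqrt(-1*178 + (16 - 2*(236 - 1*81)*(-672))) = sqrt(-178 + (16 - 2*(236 - 81)*(-672))) = sqrt(-178 + (16 - 2*155*(-672))) = sqrt(-178 + (16 + 208320)) = sqrt(-178 + 208336) = sqrt(208158)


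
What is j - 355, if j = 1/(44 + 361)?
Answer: -143774/405 ≈ -355.00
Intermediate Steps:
j = 1/405 ≈ 0.0024691
j - 355 = 1/405 - 355 = -143774/405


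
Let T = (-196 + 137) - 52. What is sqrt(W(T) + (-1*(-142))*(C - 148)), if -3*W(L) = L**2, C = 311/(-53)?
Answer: I*sqrt(72911093)/53 ≈ 161.11*I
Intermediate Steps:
C = -311/53 (C = 311*(-1/53) = -311/53 ≈ -5.8679)
T = -111 (T = -59 - 52 = -111)
W(L) = -L**2/3
sqrt(W(T) + (-1*(-142))*(C - 148)) = sqrt(-1/3*(-111)**2 + (-1*(-142))*(-311/53 - 148)) = sqrt(-1/3*12321 + 142*(-8155/53)) = sqrt(-4107 - 1158010/53) = sqrt(-1375681/53) = I*sqrt(72911093)/53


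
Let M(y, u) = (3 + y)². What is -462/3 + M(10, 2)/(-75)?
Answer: -11719/75 ≈ -156.25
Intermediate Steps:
-462/3 + M(10, 2)/(-75) = -462/3 + (3 + 10)²/(-75) = -462*⅓ + 13²*(-1/75) = -154 + 169*(-1/75) = -154 - 169/75 = -11719/75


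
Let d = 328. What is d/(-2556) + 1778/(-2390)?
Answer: -666061/763605 ≈ -0.87226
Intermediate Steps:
d/(-2556) + 1778/(-2390) = 328/(-2556) + 1778/(-2390) = 328*(-1/2556) + 1778*(-1/2390) = -82/639 - 889/1195 = -666061/763605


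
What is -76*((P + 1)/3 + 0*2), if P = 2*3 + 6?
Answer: -988/3 ≈ -329.33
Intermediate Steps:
P = 12 (P = 6 + 6 = 12)
-76*((P + 1)/3 + 0*2) = -76*((12 + 1)/3 + 0*2) = -76*(13*(1/3) + 0) = -76*(13/3 + 0) = -76*13/3 = -988/3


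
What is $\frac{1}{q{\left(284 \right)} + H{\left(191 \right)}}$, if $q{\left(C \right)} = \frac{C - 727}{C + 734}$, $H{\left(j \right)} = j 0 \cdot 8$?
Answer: $- \frac{1018}{443} \approx -2.298$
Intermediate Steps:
$H{\left(j \right)} = 0$ ($H{\left(j \right)} = 0 \cdot 8 = 0$)
$q{\left(C \right)} = \frac{-727 + C}{734 + C}$
$\frac{1}{q{\left(284 \right)} + H{\left(191 \right)}} = \frac{1}{\frac{-727 + 284}{734 + 284} + 0} = \frac{1}{\frac{1}{1018} \left(-443\right) + 0} = \frac{1}{- \frac{443}{1018} + 0} = \frac{1}{- \frac{443}{1018}} = - \frac{1018}{443}$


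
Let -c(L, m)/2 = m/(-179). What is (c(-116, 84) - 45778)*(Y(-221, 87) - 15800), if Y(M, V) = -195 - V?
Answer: 131777419708/179 ≈ 7.3619e+8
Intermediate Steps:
c(L, m) = 2*m/179 (c(L, m) = -2*m/(-179) = -2*m*(-1)/179 = -(-2)*m/179 = 2*m/179)
(c(-116, 84) - 45778)*(Y(-221, 87) - 15800) = ((2/179)*84 - 45778)*((-195 - 1*87) - 15800) = (168/179 - 45778)*((-195 - 87) - 15800) = -8194094*(-282 - 15800)/179 = -8194094/179*(-16082) = 131777419708/179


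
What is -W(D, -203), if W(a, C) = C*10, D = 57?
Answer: 2030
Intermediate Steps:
W(a, C) = 10*C
-W(D, -203) = -10*(-203) = -1*(-2030) = 2030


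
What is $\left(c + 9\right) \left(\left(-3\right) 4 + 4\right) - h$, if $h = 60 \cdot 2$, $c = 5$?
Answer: $-232$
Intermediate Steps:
$h = 120$
$\left(c + 9\right) \left(\left(-3\right) 4 + 4\right) - h = \left(5 + 9\right) \left(\left(-3\right) 4 + 4\right) - 120 = 14 \left(-12 + 4\right) - 120 = 14 \left(-8\right) - 120 = -112 - 120 = -232$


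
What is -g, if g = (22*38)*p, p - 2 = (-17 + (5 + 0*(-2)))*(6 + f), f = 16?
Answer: 219032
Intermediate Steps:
p = -262 (p = 2 + (-17 + (5 + 0*(-2)))*(6 + 16) = 2 + (-17 + (5 + 0))*22 = 2 + (-17 + 5)*22 = 2 - 12*22 = 2 - 264 = -262)
g = -219032 (g = (22*38)*(-262) = 836*(-262) = -219032)
-g = -1*(-219032) = 219032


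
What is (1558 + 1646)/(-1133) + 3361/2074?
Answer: -2837083/2349842 ≈ -1.2073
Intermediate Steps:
(1558 + 1646)/(-1133) + 3361/2074 = 3204*(-1/1133) + 3361*(1/2074) = -3204/1133 + 3361/2074 = -2837083/2349842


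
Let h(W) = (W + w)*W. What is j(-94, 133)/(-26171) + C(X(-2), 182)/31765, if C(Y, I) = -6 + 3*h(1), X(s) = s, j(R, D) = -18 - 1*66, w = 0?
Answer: 2589747/831321815 ≈ 0.0031152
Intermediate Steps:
j(R, D) = -84 (j(R, D) = -18 - 66 = -84)
h(W) = W**2 (h(W) = (W + 0)*W = W*W = W**2)
C(Y, I) = -3 (C(Y, I) = -6 + 3*1**2 = -6 + 3*1 = -6 + 3 = -3)
j(-94, 133)/(-26171) + C(X(-2), 182)/31765 = -84/(-26171) - 3/31765 = -84*(-1/26171) - 3*1/31765 = 84/26171 - 3/31765 = 2589747/831321815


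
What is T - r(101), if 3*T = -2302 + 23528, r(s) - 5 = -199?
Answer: 21808/3 ≈ 7269.3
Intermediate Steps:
r(s) = -194 (r(s) = 5 - 199 = -194)
T = 21226/3 (T = (-2302 + 23528)/3 = (⅓)*21226 = 21226/3 ≈ 7075.3)
T - r(101) = 21226/3 - 1*(-194) = 21226/3 + 194 = 21808/3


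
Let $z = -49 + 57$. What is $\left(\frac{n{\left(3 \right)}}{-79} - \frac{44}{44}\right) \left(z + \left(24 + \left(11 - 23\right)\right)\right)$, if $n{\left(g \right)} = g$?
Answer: $- \frac{1640}{79} \approx -20.759$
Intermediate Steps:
$z = 8$
$\left(\frac{n{\left(3 \right)}}{-79} - \frac{44}{44}\right) \left(z + \left(24 + \left(11 - 23\right)\right)\right) = \left(\frac{3}{-79} - \frac{44}{44}\right) \left(8 + \left(24 + \left(11 - 23\right)\right)\right) = \left(3 \left(- \frac{1}{79}\right) - 1\right) \left(8 + \left(24 - 12\right)\right) = \left(- \frac{3}{79} - 1\right) \left(8 + 12\right) = \left(- \frac{82}{79}\right) 20 = - \frac{1640}{79}$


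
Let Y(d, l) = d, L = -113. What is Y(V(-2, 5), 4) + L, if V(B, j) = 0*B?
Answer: -113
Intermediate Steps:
V(B, j) = 0
Y(V(-2, 5), 4) + L = 0 - 113 = -113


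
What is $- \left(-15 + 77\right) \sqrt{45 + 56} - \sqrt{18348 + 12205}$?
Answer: $- \sqrt{30553} - 62 \sqrt{101} \approx -797.89$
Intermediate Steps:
$- \left(-15 + 77\right) \sqrt{45 + 56} - \sqrt{18348 + 12205} = - 62 \sqrt{101} - \sqrt{30553} = - \sqrt{30553} - 62 \sqrt{101}$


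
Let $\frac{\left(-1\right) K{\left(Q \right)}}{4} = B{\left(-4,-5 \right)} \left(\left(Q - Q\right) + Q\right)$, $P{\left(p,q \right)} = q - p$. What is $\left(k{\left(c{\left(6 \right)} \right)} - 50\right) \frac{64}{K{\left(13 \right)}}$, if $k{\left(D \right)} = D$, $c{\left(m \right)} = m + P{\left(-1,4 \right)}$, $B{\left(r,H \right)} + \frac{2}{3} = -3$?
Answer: $- \frac{144}{11} \approx -13.091$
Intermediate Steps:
$B{\left(r,H \right)} = - \frac{11}{3}$ ($B{\left(r,H \right)} = - \frac{2}{3} - 3 = - \frac{11}{3}$)
$c{\left(m \right)} = 5 + m$ ($c{\left(m \right)} = m + \left(4 - -1\right) = m + \left(4 + 1\right) = m + 5 = 5 + m$)
$K{\left(Q \right)} = \frac{44 Q}{3}$ ($K{\left(Q \right)} = - 4 \left(- \frac{11 \left(\left(Q - Q\right) + Q\right)}{3}\right) = - 4 \left(- \frac{11 \left(0 + Q\right)}{3}\right) = - 4 \left(- \frac{11 Q}{3}\right) = \frac{44 Q}{3}$)
$\left(k{\left(c{\left(6 \right)} \right)} - 50\right) \frac{64}{K{\left(13 \right)}} = \left(\left(5 + 6\right) - 50\right) \frac{64}{\frac{44}{3} \cdot 13} = \left(11 - 50\right) \frac{64}{\frac{572}{3}} = - 39 \cdot 64 \cdot \frac{3}{572} = \left(-39\right) \frac{48}{143} = - \frac{144}{11}$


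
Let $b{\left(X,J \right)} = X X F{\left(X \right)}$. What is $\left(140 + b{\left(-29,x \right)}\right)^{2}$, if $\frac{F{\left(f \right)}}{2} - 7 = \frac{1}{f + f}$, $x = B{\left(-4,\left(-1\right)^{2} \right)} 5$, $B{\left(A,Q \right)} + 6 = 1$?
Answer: $141253225$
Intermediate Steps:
$B{\left(A,Q \right)} = -5$ ($B{\left(A,Q \right)} = -6 + 1 = -5$)
$x = -25$ ($x = \left(-5\right) 5 = -25$)
$F{\left(f \right)} = 14 + \frac{1}{f}$ ($F{\left(f \right)} = 14 + \frac{2}{f + f} = 14 + \frac{2}{2 f} = 14 + 2 \frac{1}{2 f} = 14 + \frac{1}{f}$)
$b{\left(X,J \right)} = X^{2} \left(14 + \frac{1}{X}\right)$ ($b{\left(X,J \right)} = X X \left(14 + \frac{1}{X}\right) = X^{2} \left(14 + \frac{1}{X}\right)$)
$\left(140 + b{\left(-29,x \right)}\right)^{2} = \left(140 - 29 \left(1 + 14 \left(-29\right)\right)\right)^{2} = \left(140 - 29 \left(1 - 406\right)\right)^{2} = \left(140 - -11745\right)^{2} = \left(140 + 11745\right)^{2} = 11885^{2} = 141253225$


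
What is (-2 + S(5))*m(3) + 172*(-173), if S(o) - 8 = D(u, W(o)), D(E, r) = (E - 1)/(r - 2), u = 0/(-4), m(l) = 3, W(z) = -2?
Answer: -118949/4 ≈ -29737.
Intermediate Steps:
u = 0 (u = 0*(-¼) = 0)
D(E, r) = (-1 + E)/(-2 + r)
S(o) = 33/4 (S(o) = 8 + (-1 + 0)/(-2 - 2) = 8 - 1/(-4) = 8 - ¼*(-1) = 8 + ¼ = 33/4)
(-2 + S(5))*m(3) + 172*(-173) = (-2 + 33/4)*3 + 172*(-173) = (25/4)*3 - 29756 = 75/4 - 29756 = -118949/4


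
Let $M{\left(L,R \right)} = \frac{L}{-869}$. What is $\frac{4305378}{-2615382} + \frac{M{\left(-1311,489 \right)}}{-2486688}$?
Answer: $- \frac{6712577178913}{4077678442464} \approx -1.6462$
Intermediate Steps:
$M{\left(L,R \right)} = - \frac{L}{869}$ ($M{\left(L,R \right)} = L \left(- \frac{1}{869}\right) = - \frac{L}{869}$)
$\frac{4305378}{-2615382} + \frac{M{\left(-1311,489 \right)}}{-2486688} = \frac{4305378}{-2615382} + \frac{\left(- \frac{1}{869}\right) \left(-1311\right)}{-2486688} = 4305378 \left(- \frac{1}{2615382}\right) + \frac{1311}{869} \left(- \frac{1}{2486688}\right) = - \frac{9319}{5661} - \frac{437}{720310624} = - \frac{6712577178913}{4077678442464}$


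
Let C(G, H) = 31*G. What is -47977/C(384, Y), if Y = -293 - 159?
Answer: -47977/11904 ≈ -4.0303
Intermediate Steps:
Y = -452
-47977/C(384, Y) = -47977/(31*384) = -47977/11904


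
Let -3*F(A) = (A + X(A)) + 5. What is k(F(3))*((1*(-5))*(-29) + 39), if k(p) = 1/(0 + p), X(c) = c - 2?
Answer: -184/3 ≈ -61.333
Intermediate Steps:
X(c) = -2 + c
F(A) = -1 - 2*A/3 (F(A) = -((A + (-2 + A)) + 5)/3 = -((-2 + 2*A) + 5)/3 = -(3 + 2*A)/3 = -1 - 2*A/3)
k(p) = 1/p
k(F(3))*((1*(-5))*(-29) + 39) = ((1*(-5))*(-29) + 39)/(-1 - 2/3*3) = (-5*(-29) + 39)/(-1 - 2) = (145 + 39)/(-3) = -1/3*184 = -184/3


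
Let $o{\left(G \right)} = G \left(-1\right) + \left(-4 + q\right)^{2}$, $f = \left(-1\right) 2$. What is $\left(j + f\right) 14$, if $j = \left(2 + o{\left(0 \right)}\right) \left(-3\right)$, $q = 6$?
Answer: $-280$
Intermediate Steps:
$f = -2$
$o{\left(G \right)} = 4 - G$ ($o{\left(G \right)} = G \left(-1\right) + \left(-4 + 6\right)^{2} = - G + 2^{2} = - G + 4 = 4 - G$)
$j = -18$ ($j = \left(2 + \left(4 - 0\right)\right) \left(-3\right) = \left(2 + \left(4 + 0\right)\right) \left(-3\right) = \left(2 + 4\right) \left(-3\right) = 6 \left(-3\right) = -18$)
$\left(j + f\right) 14 = \left(-18 - 2\right) 14 = \left(-20\right) 14 = -280$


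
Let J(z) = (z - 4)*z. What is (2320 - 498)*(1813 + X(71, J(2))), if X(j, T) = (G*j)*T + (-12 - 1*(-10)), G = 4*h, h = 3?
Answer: -2909734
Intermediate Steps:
J(z) = z*(-4 + z) (J(z) = (-4 + z)*z = z*(-4 + z))
G = 12 (G = 4*3 = 12)
X(j, T) = -2 + 12*T*j (X(j, T) = (12*j)*T + (-12 - 1*(-10)) = 12*T*j + (-12 + 10) = 12*T*j - 2 = -2 + 12*T*j)
(2320 - 498)*(1813 + X(71, J(2))) = (2320 - 498)*(1813 + (-2 + 12*(2*(-4 + 2))*71)) = 1822*(1813 + (-2 + 12*(2*(-2))*71)) = 1822*(1813 + (-2 + 12*(-4)*71)) = 1822*(1813 + (-2 - 3408)) = 1822*(1813 - 3410) = 1822*(-1597) = -2909734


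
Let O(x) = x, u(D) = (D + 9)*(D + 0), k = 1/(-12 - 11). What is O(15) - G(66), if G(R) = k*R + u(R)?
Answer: -113439/23 ≈ -4932.1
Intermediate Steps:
k = -1/23 (k = 1/(-23) = -1/23 ≈ -0.043478)
u(D) = D*(9 + D) (u(D) = (9 + D)*D = D*(9 + D))
G(R) = -R/23 + R*(9 + R)
O(15) - G(66) = 15 - 66*(206 + 23*66)/23 = 15 - 66*(206 + 1518)/23 = 15 - 66*1724/23 = 15 - 1*113784/23 = 15 - 113784/23 = -113439/23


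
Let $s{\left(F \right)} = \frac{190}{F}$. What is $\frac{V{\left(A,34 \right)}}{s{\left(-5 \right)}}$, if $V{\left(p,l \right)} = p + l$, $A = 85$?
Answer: $- \frac{119}{38} \approx -3.1316$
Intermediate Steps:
$V{\left(p,l \right)} = l + p$
$\frac{V{\left(A,34 \right)}}{s{\left(-5 \right)}} = \frac{34 + 85}{190 \frac{1}{-5}} = \frac{119}{190 \left(- \frac{1}{5}\right)} = \frac{119}{-38} = 119 \left(- \frac{1}{38}\right) = - \frac{119}{38}$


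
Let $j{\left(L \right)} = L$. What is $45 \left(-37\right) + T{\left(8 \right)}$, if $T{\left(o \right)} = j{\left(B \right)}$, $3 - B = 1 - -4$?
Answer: $-1667$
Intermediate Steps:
$B = -2$ ($B = 3 - \left(1 - -4\right) = 3 - \left(1 + 4\right) = 3 - 5 = -2$)
$T{\left(o \right)} = -2$
$45 \left(-37\right) + T{\left(8 \right)} = 45 \left(-37\right) - 2 = -1665 - 2 = -1667$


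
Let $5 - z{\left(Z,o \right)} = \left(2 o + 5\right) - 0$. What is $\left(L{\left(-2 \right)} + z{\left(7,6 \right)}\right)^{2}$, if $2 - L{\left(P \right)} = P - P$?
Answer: $100$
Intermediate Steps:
$L{\left(P \right)} = 2$ ($L{\left(P \right)} = 2 - \left(P - P\right) = 2 - 0 = 2 + 0 = 2$)
$z{\left(Z,o \right)} = - 2 o$ ($z{\left(Z,o \right)} = 5 - \left(\left(2 o + 5\right) - 0\right) = 5 - \left(\left(5 + 2 o\right) + 0\right) = 5 - \left(5 + 2 o\right) = - 2 o$)
$\left(L{\left(-2 \right)} + z{\left(7,6 \right)}\right)^{2} = \left(2 - 12\right)^{2} = \left(-10\right)^{2} = 100$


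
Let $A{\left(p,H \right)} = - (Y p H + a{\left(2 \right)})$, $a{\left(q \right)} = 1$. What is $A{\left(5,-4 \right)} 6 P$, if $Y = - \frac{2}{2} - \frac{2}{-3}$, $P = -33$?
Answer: $1518$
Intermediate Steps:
$Y = - \frac{1}{3}$ ($Y = \left(-2\right) \frac{1}{2} - - \frac{2}{3} = -1 + \frac{2}{3} = - \frac{1}{3} \approx -0.33333$)
$A{\left(p,H \right)} = -1 + \frac{H p}{3}$ ($A{\left(p,H \right)} = - (- \frac{p}{3} H + 1) = - (- \frac{H p}{3} + 1) = - (1 - \frac{H p}{3}) = -1 + \frac{H p}{3}$)
$A{\left(5,-4 \right)} 6 P = \left(-1 + \frac{1}{3} \left(-4\right) 5\right) 6 \left(-33\right) = \left(-1 - \frac{20}{3}\right) 6 \left(-33\right) = \left(- \frac{23}{3}\right) 6 \left(-33\right) = \left(-46\right) \left(-33\right) = 1518$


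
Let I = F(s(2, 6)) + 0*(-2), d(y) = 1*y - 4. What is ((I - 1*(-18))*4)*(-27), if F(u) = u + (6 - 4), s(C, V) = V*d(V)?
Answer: -3456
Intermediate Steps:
d(y) = -4 + y (d(y) = y - 4 = -4 + y)
s(C, V) = V*(-4 + V)
F(u) = 2 + u (F(u) = u + 2 = 2 + u)
I = 14 (I = (2 + 6*(-4 + 6)) + 0*(-2) = (2 + 6*2) + 0 = (2 + 12) + 0 = 14 + 0 = 14)
((I - 1*(-18))*4)*(-27) = ((14 - 1*(-18))*4)*(-27) = ((14 + 18)*4)*(-27) = (32*4)*(-27) = 128*(-27) = -3456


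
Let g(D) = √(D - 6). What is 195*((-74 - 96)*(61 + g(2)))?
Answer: -2022150 - 66300*I ≈ -2.0222e+6 - 66300.0*I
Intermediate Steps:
g(D) = √(-6 + D)
195*((-74 - 96)*(61 + g(2))) = 195*((-74 - 96)*(61 + √(-6 + 2))) = 195*(-170*(61 + √(-4))) = 195*(-170*(61 + 2*I)) = 195*(-10370 - 340*I) = -2022150 - 66300*I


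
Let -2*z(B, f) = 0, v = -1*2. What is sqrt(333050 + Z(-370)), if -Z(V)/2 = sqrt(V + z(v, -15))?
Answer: sqrt(333050 - 2*I*sqrt(370)) ≈ 577.1 - 0.033*I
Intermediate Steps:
v = -2
z(B, f) = 0 (z(B, f) = -1/2*0 = 0)
Z(V) = -2*sqrt(V) (Z(V) = -2*sqrt(V + 0) = -2*sqrt(V))
sqrt(333050 + Z(-370)) = sqrt(333050 - 2*I*sqrt(370))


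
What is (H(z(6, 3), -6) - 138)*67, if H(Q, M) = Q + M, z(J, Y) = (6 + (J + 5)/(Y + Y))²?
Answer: -199325/36 ≈ -5536.8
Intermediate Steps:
z(J, Y) = (6 + (5 + J)/(2*Y))² (z(J, Y) = (6 + (5 + J)/((2*Y)))² = (6 + (5 + J)*(1/(2*Y)))² = (6 + (5 + J)/(2*Y))²)
H(Q, M) = M + Q
(H(z(6, 3), -6) - 138)*67 = ((-6 + (¼)*(5 + 6 + 12*3)²/3²) - 138)*67 = ((-6 + (¼)*(⅑)*(5 + 6 + 36)²) - 138)*67 = ((-6 + (¼)*(⅑)*47²) - 138)*67 = ((-6 + (¼)*(⅑)*2209) - 138)*67 = ((-6 + 2209/36) - 138)*67 = (1993/36 - 138)*67 = -2975/36*67 = -199325/36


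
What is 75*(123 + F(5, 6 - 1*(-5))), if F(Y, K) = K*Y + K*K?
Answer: 22425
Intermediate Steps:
F(Y, K) = K**2 + K*Y (F(Y, K) = K*Y + K**2 = K**2 + K*Y)
75*(123 + F(5, 6 - 1*(-5))) = 75*(123 + (6 - 1*(-5))*((6 - 1*(-5)) + 5)) = 75*(123 + (6 + 5)*((6 + 5) + 5)) = 75*(123 + 11*(11 + 5)) = 75*(123 + 11*16) = 75*(123 + 176) = 75*299 = 22425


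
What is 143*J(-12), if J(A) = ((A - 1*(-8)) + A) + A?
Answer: -4004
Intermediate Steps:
J(A) = 8 + 3*A (J(A) = ((A + 8) + A) + A = ((8 + A) + A) + A = (8 + 2*A) + A = 8 + 3*A)
143*J(-12) = 143*(8 + 3*(-12)) = 143*(8 - 36) = 143*(-28) = -4004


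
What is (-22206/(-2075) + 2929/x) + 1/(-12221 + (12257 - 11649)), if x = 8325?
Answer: 5913065146/534952845 ≈ 11.053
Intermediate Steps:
(-22206/(-2075) + 2929/x) + 1/(-12221 + (12257 - 11649)) = (-22206/(-2075) + 2929/8325) + 1/(-12221 + (12257 - 11649)) = (-22206*(-1/2075) + 2929*(1/8325)) + 1/(-12221 + 608) = (22206/2075 + 2929/8325) + 1/(-11613) = 1527541/138195 - 1/11613 = 5913065146/534952845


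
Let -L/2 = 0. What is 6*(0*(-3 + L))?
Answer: 0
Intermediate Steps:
L = 0 (L = -2*0 = 0)
6*(0*(-3 + L)) = 6*(0*(-3 + 0)) = 6*(0*(-3)) = 6*0 = 0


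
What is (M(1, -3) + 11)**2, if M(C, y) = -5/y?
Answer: 1444/9 ≈ 160.44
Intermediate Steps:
(M(1, -3) + 11)**2 = (-5/(-3) + 11)**2 = (-5*(-1/3) + 11)**2 = (5/3 + 11)**2 = (38/3)**2 = 1444/9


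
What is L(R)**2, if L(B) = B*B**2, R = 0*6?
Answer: 0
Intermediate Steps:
R = 0
L(B) = B**3
L(R)**2 = (0**3)**2 = 0**2 = 0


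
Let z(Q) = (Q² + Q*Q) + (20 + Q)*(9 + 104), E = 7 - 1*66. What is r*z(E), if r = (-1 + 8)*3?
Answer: 53655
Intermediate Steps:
E = -59 (E = 7 - 66 = -59)
z(Q) = 2260 + 2*Q² + 113*Q (z(Q) = (Q² + Q²) + (20 + Q)*113 = 2*Q² + (2260 + 113*Q) = 2260 + 2*Q² + 113*Q)
r = 21 (r = 7*3 = 21)
r*z(E) = 21*(2260 + 2*(-59)² + 113*(-59)) = 21*(2260 + 2*3481 - 6667) = 21*(2260 + 6962 - 6667) = 21*2555 = 53655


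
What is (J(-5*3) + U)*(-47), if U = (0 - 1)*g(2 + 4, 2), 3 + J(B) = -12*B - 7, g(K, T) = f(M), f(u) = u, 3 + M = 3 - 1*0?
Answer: -7990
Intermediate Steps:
M = 0 (M = -3 + (3 - 1*0) = -3 + (3 + 0) = -3 + 3 = 0)
g(K, T) = 0
J(B) = -10 - 12*B (J(B) = -3 + (-12*B - 7) = -3 + (-7 - 12*B) = -10 - 12*B)
U = 0 (U = (0 - 1)*0 = -1*0 = 0)
(J(-5*3) + U)*(-47) = ((-10 - (-60)*3) + 0)*(-47) = ((-10 - 12*(-15)) + 0)*(-47) = ((-10 + 180) + 0)*(-47) = (170 + 0)*(-47) = 170*(-47) = -7990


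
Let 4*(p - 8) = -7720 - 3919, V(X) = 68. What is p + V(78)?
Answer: -11335/4 ≈ -2833.8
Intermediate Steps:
p = -11607/4 (p = 8 + (-7720 - 3919)/4 = 8 + (1/4)*(-11639) = 8 - 11639/4 = -11607/4 ≈ -2901.8)
p + V(78) = -11607/4 + 68 = -11335/4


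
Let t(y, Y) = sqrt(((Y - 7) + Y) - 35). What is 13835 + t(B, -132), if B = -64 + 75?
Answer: 13835 + 3*I*sqrt(34) ≈ 13835.0 + 17.493*I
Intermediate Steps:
B = 11
t(y, Y) = sqrt(-42 + 2*Y) (t(y, Y) = sqrt(((-7 + Y) + Y) - 35) = sqrt((-7 + 2*Y) - 35) = sqrt(-42 + 2*Y))
13835 + t(B, -132) = 13835 + sqrt(-42 + 2*(-132)) = 13835 + sqrt(-42 - 264) = 13835 + sqrt(-306) = 13835 + 3*I*sqrt(34)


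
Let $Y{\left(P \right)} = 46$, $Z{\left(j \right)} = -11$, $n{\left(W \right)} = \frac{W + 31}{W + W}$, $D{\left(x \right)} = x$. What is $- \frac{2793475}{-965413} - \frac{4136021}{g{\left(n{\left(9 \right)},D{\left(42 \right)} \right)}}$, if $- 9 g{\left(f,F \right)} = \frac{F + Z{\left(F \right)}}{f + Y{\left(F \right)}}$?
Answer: $\frac{55901560976897}{965413} \approx 5.7904 \cdot 10^{7}$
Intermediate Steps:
$n{\left(W \right)} = \frac{31 + W}{2 W}$
$g{\left(f,F \right)} = - \frac{-11 + F}{9 \left(46 + f\right)}$ ($g{\left(f,F \right)} = - \frac{\left(F - 11\right) \frac{1}{f + 46}}{9} = - \frac{\left(-11 + F\right) \frac{1}{46 + f}}{9} = - \frac{\frac{1}{46 + f} \left(-11 + F\right)}{9} = - \frac{-11 + F}{9 \left(46 + f\right)}$)
$- \frac{2793475}{-965413} - \frac{4136021}{g{\left(n{\left(9 \right)},D{\left(42 \right)} \right)}} = - \frac{2793475}{-965413} - \frac{4136021}{\frac{1}{9} \frac{1}{46 + \frac{31 + 9}{2 \cdot 9}} \left(11 - 42\right)} = \left(-2793475\right) \left(- \frac{1}{965413}\right) - \frac{4136021}{\frac{1}{9} \frac{1}{46 + \frac{1}{2} \cdot \frac{1}{9} \cdot 40} \left(11 - 42\right)} = \frac{2793475}{965413} - \frac{4136021}{\frac{1}{9} \frac{1}{46 + \frac{20}{9}} \left(-31\right)} = \frac{2793475}{965413} - \frac{4136021}{\frac{1}{9} \frac{1}{\frac{434}{9}} \left(-31\right)} = \frac{2793475}{965413} - \frac{4136021}{\frac{1}{9} \cdot \frac{9}{434} \left(-31\right)} = \frac{2793475}{965413} - \frac{4136021}{- \frac{1}{14}} = \frac{2793475}{965413} - -57904294 = \frac{2793475}{965413} + 57904294 = \frac{55901560976897}{965413}$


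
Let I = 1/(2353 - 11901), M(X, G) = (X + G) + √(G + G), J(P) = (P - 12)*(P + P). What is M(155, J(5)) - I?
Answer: 811581/9548 + 2*I*√35 ≈ 85.0 + 11.832*I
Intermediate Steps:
J(P) = 2*P*(-12 + P) (J(P) = (-12 + P)*(2*P) = 2*P*(-12 + P))
M(X, G) = G + X + √2*√G (M(X, G) = (G + X) + √(2*G) = (G + X) + √2*√G = G + X + √2*√G)
I = -1/9548 (I = 1/(-9548) = -1/9548 ≈ -0.00010473)
M(155, J(5)) - I = (2*5*(-12 + 5) + 155 + √2*√(2*5*(-12 + 5))) - 1*(-1/9548) = (2*5*(-7) + 155 + √2*√(2*5*(-7))) + 1/9548 = (-70 + 155 + √2*√(-70)) + 1/9548 = (-70 + 155 + √2*(I*√70)) + 1/9548 = (-70 + 155 + 2*I*√35) + 1/9548 = (85 + 2*I*√35) + 1/9548 = 811581/9548 + 2*I*√35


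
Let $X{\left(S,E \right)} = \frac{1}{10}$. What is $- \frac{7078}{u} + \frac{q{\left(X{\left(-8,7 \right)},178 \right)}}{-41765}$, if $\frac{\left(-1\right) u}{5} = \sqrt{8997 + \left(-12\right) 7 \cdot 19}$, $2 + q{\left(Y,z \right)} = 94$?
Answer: $- \frac{92}{41765} + \frac{7078 \sqrt{7401}}{37005} \approx 16.453$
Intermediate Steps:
$X{\left(S,E \right)} = \frac{1}{10}$
$q{\left(Y,z \right)} = 92$ ($q{\left(Y,z \right)} = -2 + 94 = 92$)
$u = - 5 \sqrt{7401}$ ($u = - 5 \sqrt{8997 + \left(-12\right) 7 \cdot 19} = - 5 \sqrt{8997 - 1596} = - 5 \sqrt{7401} \approx -430.15$)
$- \frac{7078}{u} + \frac{q{\left(X{\left(-8,7 \right)},178 \right)}}{-41765} = - \frac{7078}{\left(-5\right) \sqrt{7401}} + \frac{92}{-41765} = - 7078 \left(- \frac{\sqrt{7401}}{37005}\right) + 92 \left(- \frac{1}{41765}\right) = \frac{7078 \sqrt{7401}}{37005} - \frac{92}{41765} = - \frac{92}{41765} + \frac{7078 \sqrt{7401}}{37005}$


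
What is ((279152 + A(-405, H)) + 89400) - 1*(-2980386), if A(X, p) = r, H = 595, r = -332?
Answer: 3348606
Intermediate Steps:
A(X, p) = -332
((279152 + A(-405, H)) + 89400) - 1*(-2980386) = ((279152 - 332) + 89400) - 1*(-2980386) = (278820 + 89400) + 2980386 = 368220 + 2980386 = 3348606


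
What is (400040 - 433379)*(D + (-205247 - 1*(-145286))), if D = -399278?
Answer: 15310569021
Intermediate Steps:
(400040 - 433379)*(D + (-205247 - 1*(-145286))) = (400040 - 433379)*(-399278 + (-205247 - 1*(-145286))) = -33339*(-399278 + (-205247 + 145286)) = -33339*(-399278 - 59961) = -33339*(-459239) = 15310569021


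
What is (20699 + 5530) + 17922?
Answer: 44151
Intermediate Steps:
(20699 + 5530) + 17922 = 26229 + 17922 = 44151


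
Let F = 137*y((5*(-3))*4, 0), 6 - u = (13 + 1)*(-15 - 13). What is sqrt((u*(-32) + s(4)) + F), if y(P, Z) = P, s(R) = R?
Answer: 6*I*sqrt(582) ≈ 144.75*I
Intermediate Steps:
u = 398 (u = 6 - (13 + 1)*(-15 - 13) = 6 - 14*(-28) = 6 - 1*(-392) = 6 + 392 = 398)
F = -8220 (F = 137*((5*(-3))*4) = 137*(-15*4) = 137*(-60) = -8220)
sqrt((u*(-32) + s(4)) + F) = sqrt((398*(-32) + 4) - 8220) = sqrt((-12736 + 4) - 8220) = sqrt(-12732 - 8220) = sqrt(-20952) = 6*I*sqrt(582)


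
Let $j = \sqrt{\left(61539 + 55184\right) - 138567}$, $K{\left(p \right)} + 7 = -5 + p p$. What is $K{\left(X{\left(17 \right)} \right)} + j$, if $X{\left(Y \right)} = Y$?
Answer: $277 + 2 i \sqrt{5461} \approx 277.0 + 147.8 i$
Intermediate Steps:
$K{\left(p \right)} = -12 + p^{2}$ ($K{\left(p \right)} = -7 + \left(-5 + p p\right) = -7 + \left(-5 + p^{2}\right) = -12 + p^{2}$)
$j = 2 i \sqrt{5461}$ ($j = \sqrt{116723 - 138567} = \sqrt{-21844} = 2 i \sqrt{5461} \approx 147.8 i$)
$K{\left(X{\left(17 \right)} \right)} + j = \left(-12 + 17^{2}\right) + 2 i \sqrt{5461} = \left(-12 + 289\right) + 2 i \sqrt{5461} = 277 + 2 i \sqrt{5461}$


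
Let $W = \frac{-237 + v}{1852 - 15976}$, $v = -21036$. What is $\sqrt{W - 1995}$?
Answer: $\frac{i \sqrt{11046579313}}{2354} \approx 44.649 i$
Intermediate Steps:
$W = \frac{7091}{4708}$ ($W = \frac{-237 - 21036}{1852 - 15976} = - \frac{21273}{-14124} = \left(-21273\right) \left(- \frac{1}{14124}\right) = \frac{7091}{4708} \approx 1.5062$)
$\sqrt{W - 1995} = \sqrt{\frac{7091}{4708} - 1995} = \sqrt{- \frac{9385369}{4708}} = \frac{i \sqrt{11046579313}}{2354}$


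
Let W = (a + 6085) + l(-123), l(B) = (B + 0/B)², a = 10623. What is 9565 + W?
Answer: 41402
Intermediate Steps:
l(B) = B² (l(B) = (B + 0)² = B²)
W = 31837 (W = (10623 + 6085) + (-123)² = 16708 + 15129 = 31837)
9565 + W = 9565 + 31837 = 41402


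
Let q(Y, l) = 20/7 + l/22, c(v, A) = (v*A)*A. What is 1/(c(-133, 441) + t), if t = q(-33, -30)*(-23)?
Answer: -77/1991682566 ≈ -3.8661e-8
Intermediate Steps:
c(v, A) = v*A² (c(v, A) = (A*v)*A = v*A²)
q(Y, l) = 20/7 + l/22 (q(Y, l) = 20*(⅐) + l*(1/22) = 20/7 + l/22)
t = -2645/77 (t = (20/7 + (1/22)*(-30))*(-23) = (20/7 - 15/11)*(-23) = (115/77)*(-23) = -2645/77 ≈ -34.351)
1/(c(-133, 441) + t) = 1/(-133*441² - 2645/77) = 1/(-133*194481 - 2645/77) = 1/(-25865973 - 2645/77) = 1/(-1991682566/77) = -77/1991682566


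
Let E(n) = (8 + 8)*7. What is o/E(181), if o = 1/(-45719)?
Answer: -1/5120528 ≈ -1.9529e-7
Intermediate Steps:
E(n) = 112 (E(n) = 16*7 = 112)
o = -1/45719 ≈ -2.1873e-5
o/E(181) = -1/45719/112 = -1/45719*1/112 = -1/5120528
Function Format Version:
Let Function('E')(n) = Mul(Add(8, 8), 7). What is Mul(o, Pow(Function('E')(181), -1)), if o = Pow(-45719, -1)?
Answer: Rational(-1, 5120528) ≈ -1.9529e-7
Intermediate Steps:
Function('E')(n) = 112 (Function('E')(n) = Mul(16, 7) = 112)
o = Rational(-1, 45719) ≈ -2.1873e-5
Mul(o, Pow(Function('E')(181), -1)) = Mul(Rational(-1, 45719), Pow(112, -1)) = Mul(Rational(-1, 45719), Rational(1, 112)) = Rational(-1, 5120528)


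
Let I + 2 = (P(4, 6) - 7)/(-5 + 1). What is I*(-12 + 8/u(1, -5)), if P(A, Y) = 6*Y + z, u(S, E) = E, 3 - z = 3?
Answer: 629/5 ≈ 125.80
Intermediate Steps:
z = 0 (z = 3 - 1*3 = 3 - 3 = 0)
P(A, Y) = 6*Y (P(A, Y) = 6*Y + 0 = 6*Y)
I = -37/4 (I = -2 + (6*6 - 7)/(-5 + 1) = -2 + (36 - 7)/(-4) = -2 + 29*(-¼) = -2 - 29/4 = -37/4 ≈ -9.2500)
I*(-12 + 8/u(1, -5)) = -37*(-12 + 8/(-5))/4 = -37*(-12 + 8*(-⅕))/4 = -37*(-12 - 8/5)/4 = -37/4*(-68/5) = 629/5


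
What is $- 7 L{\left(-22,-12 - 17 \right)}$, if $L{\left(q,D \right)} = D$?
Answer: $203$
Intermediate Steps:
$- 7 L{\left(-22,-12 - 17 \right)} = - 7 \left(-12 - 17\right) = \left(-7\right) \left(-29\right) = 203$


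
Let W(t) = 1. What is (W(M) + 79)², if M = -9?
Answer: 6400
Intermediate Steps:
(W(M) + 79)² = (1 + 79)² = 80² = 6400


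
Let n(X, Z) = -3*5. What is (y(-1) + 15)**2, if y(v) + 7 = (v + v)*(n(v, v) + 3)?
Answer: 1024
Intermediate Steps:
n(X, Z) = -15
y(v) = -7 - 24*v (y(v) = -7 + (v + v)*(-15 + 3) = -7 + (2*v)*(-12) = -7 - 24*v)
(y(-1) + 15)**2 = ((-7 - 24*(-1)) + 15)**2 = ((-7 + 24) + 15)**2 = (17 + 15)**2 = 32**2 = 1024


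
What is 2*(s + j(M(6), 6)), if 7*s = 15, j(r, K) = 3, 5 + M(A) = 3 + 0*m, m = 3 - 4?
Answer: 72/7 ≈ 10.286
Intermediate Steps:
m = -1
M(A) = -2 (M(A) = -5 + (3 + 0*(-1)) = -5 + (3 + 0) = -5 + 3 = -2)
s = 15/7 (s = (1/7)*15 = 15/7 ≈ 2.1429)
2*(s + j(M(6), 6)) = 2*(15/7 + 3) = 2*(36/7) = 72/7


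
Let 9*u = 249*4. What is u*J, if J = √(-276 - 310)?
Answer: 332*I*√586/3 ≈ 2679.0*I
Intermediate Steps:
J = I*√586 (J = √(-586) = I*√586 ≈ 24.207*I)
u = 332/3 (u = (249*4)/9 = (⅑)*996 = 332/3 ≈ 110.67)
u*J = 332*(I*√586)/3 = 332*I*√586/3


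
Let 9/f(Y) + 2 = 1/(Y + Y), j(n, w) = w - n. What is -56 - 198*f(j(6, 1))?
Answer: 5548/7 ≈ 792.57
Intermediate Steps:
f(Y) = 9/(-2 + 1/(2*Y)) (f(Y) = 9/(-2 + 1/(Y + Y)) = 9/(-2 + 1/(2*Y)))
-56 - 198*f(j(6, 1)) = -56 - (-3564)*(1 - 1*6)/(-1 + 4*(1 - 1*6)) = -56 - (-3564)*(1 - 6)/(-1 + 4*(1 - 6)) = -56 - (-3564)*(-5)/(-1 + 4*(-5)) = -56 - (-3564)*(-5)/(-1 - 20) = -56 - (-3564)*(-5)/(-21) = -56 - (-3564)*(-5)*(-1)/21 = -56 - 198*(-30/7) = -56 + 5940/7 = 5548/7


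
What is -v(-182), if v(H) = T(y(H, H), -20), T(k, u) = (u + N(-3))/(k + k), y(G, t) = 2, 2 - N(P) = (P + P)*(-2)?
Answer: 15/2 ≈ 7.5000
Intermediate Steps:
N(P) = 2 + 4*P (N(P) = 2 - (P + P)*(-2) = 2 - 2*P*(-2) = 2 - (-4)*P = 2 + 4*P)
T(k, u) = (-10 + u)/(2*k) (T(k, u) = (u + (2 + 4*(-3)))/(k + k) = (u + (2 - 12))/((2*k)) = (u - 10)*(1/(2*k)) = (-10 + u)*(1/(2*k)) = (-10 + u)/(2*k))
v(H) = -15/2 (v(H) = (½)*(-10 - 20)/2 = (½)*(½)*(-30) = -15/2)
-v(-182) = -1*(-15/2) = 15/2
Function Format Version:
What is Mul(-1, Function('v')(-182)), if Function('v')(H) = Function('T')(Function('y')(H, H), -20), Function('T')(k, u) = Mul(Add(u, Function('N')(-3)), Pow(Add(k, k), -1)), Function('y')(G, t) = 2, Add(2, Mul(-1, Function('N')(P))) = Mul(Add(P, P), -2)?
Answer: Rational(15, 2) ≈ 7.5000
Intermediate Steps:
Function('N')(P) = Add(2, Mul(4, P)) (Function('N')(P) = Add(2, Mul(-1, Mul(Add(P, P), -2))) = Add(2, Mul(-1, Mul(Mul(2, P), -2))) = Add(2, Mul(-1, Mul(-4, P))) = Add(2, Mul(4, P)))
Function('T')(k, u) = Mul(Rational(1, 2), Pow(k, -1), Add(-10, u)) (Function('T')(k, u) = Mul(Add(u, Add(2, Mul(4, -3))), Pow(Add(k, k), -1)) = Mul(Add(u, Add(2, -12)), Pow(Mul(2, k), -1)) = Mul(Add(u, -10), Mul(Rational(1, 2), Pow(k, -1))) = Mul(Add(-10, u), Mul(Rational(1, 2), Pow(k, -1))) = Mul(Rational(1, 2), Pow(k, -1), Add(-10, u)))
Function('v')(H) = Rational(-15, 2) (Function('v')(H) = Mul(Rational(1, 2), Pow(2, -1), Add(-10, -20)) = Mul(Rational(1, 2), Rational(1, 2), -30) = Rational(-15, 2))
Mul(-1, Function('v')(-182)) = Mul(-1, Rational(-15, 2)) = Rational(15, 2)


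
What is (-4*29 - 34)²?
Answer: 22500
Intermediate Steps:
(-4*29 - 34)² = (-116 - 34)² = (-150)² = 22500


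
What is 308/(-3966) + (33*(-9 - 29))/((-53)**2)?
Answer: -2919268/5570247 ≈ -0.52408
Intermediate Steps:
308/(-3966) + (33*(-9 - 29))/((-53)**2) = 308*(-1/3966) + (33*(-38))/2809 = -154/1983 - 1254*1/2809 = -154/1983 - 1254/2809 = -2919268/5570247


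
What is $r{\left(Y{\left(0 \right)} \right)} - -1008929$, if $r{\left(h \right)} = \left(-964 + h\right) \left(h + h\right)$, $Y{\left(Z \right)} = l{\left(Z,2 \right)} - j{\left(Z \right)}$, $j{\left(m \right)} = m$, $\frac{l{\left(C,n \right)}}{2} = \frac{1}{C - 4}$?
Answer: $\frac{2019787}{2} \approx 1.0099 \cdot 10^{6}$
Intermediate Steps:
$l{\left(C,n \right)} = \frac{2}{-4 + C}$ ($l{\left(C,n \right)} = \frac{2}{C - 4} = \frac{2}{-4 + C}$)
$Y{\left(Z \right)} = - Z + \frac{2}{-4 + Z}$ ($Y{\left(Z \right)} = \frac{2}{-4 + Z} - Z = - Z + \frac{2}{-4 + Z}$)
$r{\left(h \right)} = 2 h \left(-964 + h\right)$ ($r{\left(h \right)} = \left(-964 + h\right) 2 h = 2 h \left(-964 + h\right)$)
$r{\left(Y{\left(0 \right)} \right)} - -1008929 = 2 \frac{2 - 0 \left(-4 + 0\right)}{-4 + 0} \left(-964 + \frac{2 - 0 \left(-4 + 0\right)}{-4 + 0}\right) - -1008929 = 2 \frac{2 - 0 \left(-4\right)}{-4} \left(-964 + \frac{2 - 0 \left(-4\right)}{-4}\right) + 1008929 = 2 \left(- \frac{2 + 0}{4}\right) \left(-964 - \frac{2 + 0}{4}\right) + 1008929 = 2 \left(\left(- \frac{1}{4}\right) 2\right) \left(-964 - \frac{1}{2}\right) + 1008929 = 2 \left(- \frac{1}{2}\right) \left(-964 - \frac{1}{2}\right) + 1008929 = 2 \left(- \frac{1}{2}\right) \left(- \frac{1929}{2}\right) + 1008929 = \frac{1929}{2} + 1008929 = \frac{2019787}{2}$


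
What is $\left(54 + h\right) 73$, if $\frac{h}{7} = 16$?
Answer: $12118$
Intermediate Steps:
$h = 112$ ($h = 7 \cdot 16 = 112$)
$\left(54 + h\right) 73 = \left(54 + 112\right) 73 = 166 \cdot 73 = 12118$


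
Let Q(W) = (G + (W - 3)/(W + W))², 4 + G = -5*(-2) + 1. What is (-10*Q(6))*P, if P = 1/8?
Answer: -4205/64 ≈ -65.703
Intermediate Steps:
P = ⅛ ≈ 0.12500
G = 7 (G = -4 + (-5*(-2) + 1) = -4 + (10 + 1) = -4 + 11 = 7)
Q(W) = (7 + (-3 + W)/(2*W))² (Q(W) = (7 + (W - 3)/(W + W))² = (7 + (-3 + W)/((2*W)))² = (7 + (-3 + W)*(1/(2*W)))² = (7 + (-3 + W)/(2*W))²)
(-10*Q(6))*P = -45*(-1 + 5*6)²/(2*6²)*(⅛) = -45*(-1 + 30)²/(2*36)*(⅛) = -45*29²/(2*36)*(⅛) = -45*841/(2*36)*(⅛) = -10*841/16*(⅛) = -4205/8*⅛ = -4205/64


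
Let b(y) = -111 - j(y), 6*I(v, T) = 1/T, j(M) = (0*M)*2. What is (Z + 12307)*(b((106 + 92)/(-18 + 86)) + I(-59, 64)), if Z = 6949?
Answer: -102593561/48 ≈ -2.1374e+6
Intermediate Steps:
j(M) = 0 (j(M) = 0*2 = 0)
I(v, T) = 1/(6*T)
b(y) = -111 (b(y) = -111 - 1*0 = -111 + 0 = -111)
(Z + 12307)*(b((106 + 92)/(-18 + 86)) + I(-59, 64)) = (6949 + 12307)*(-111 + (⅙)/64) = 19256*(-111 + (⅙)*(1/64)) = 19256*(-111 + 1/384) = 19256*(-42623/384) = -102593561/48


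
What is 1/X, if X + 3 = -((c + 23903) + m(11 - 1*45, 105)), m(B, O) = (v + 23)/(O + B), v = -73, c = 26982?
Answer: -71/3612998 ≈ -1.9651e-5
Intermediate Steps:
m(B, O) = -50/(B + O) (m(B, O) = (-73 + 23)/(O + B) = -50/(B + O))
X = -3612998/71 (X = -3 - ((26982 + 23903) - 50/((11 - 1*45) + 105)) = -3 - (50885 - 50/((11 - 45) + 105)) = -3 - (50885 - 50/(-34 + 105)) = -3 - (50885 - 50/71) = -3 - 1*3612785/71 = -3 - 3612785/71 = -3612998/71 ≈ -50887.)
1/X = 1/(-3612998/71) = -71/3612998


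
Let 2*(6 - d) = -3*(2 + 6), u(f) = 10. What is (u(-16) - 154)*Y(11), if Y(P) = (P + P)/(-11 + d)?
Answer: -3168/7 ≈ -452.57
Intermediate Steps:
d = 18 (d = 6 - (-3)*(2 + 6)/2 = 6 - (-3)*8/2 = 6 - ½*(-24) = 6 + 12 = 18)
Y(P) = 2*P/7 (Y(P) = (P + P)/(-11 + 18) = (2*P)/7 = (2*P)*(⅐) = 2*P/7)
(u(-16) - 154)*Y(11) = (10 - 154)*((2/7)*11) = -144*22/7 = -3168/7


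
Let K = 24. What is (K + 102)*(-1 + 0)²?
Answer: 126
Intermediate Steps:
(K + 102)*(-1 + 0)² = (24 + 102)*(-1 + 0)² = 126*(-1)² = 126*1 = 126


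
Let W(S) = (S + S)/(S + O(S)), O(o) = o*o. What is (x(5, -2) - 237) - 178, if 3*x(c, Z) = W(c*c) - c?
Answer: -16249/39 ≈ -416.64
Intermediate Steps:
O(o) = o²
W(S) = 2*S/(S + S²) (W(S) = (S + S)/(S + S²) = (2*S)/(S + S²) = 2*S/(S + S²))
x(c, Z) = -c/3 + 2/(3*(1 + c²)) (x(c, Z) = (2/(1 + c*c) - c)/3 = (2/(1 + c²) - c)/3 = (-c + 2/(1 + c²))/3 = -c/3 + 2/(3*(1 + c²)))
(x(5, -2) - 237) - 178 = ((2 - 1*5 - 1*5³)/(3*(1 + 5²)) - 237) - 178 = ((2 - 5 - 1*125)/(3*(1 + 25)) - 237) - 178 = ((⅓)*(2 - 5 - 125)/26 - 237) - 178 = ((⅓)*(1/26)*(-128) - 237) - 178 = (-64/39 - 237) - 178 = -9307/39 - 178 = -16249/39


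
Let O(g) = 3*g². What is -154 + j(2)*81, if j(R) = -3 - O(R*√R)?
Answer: -2341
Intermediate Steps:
j(R) = -3 - 3*R³ (j(R) = -3 - 3*(R*√R)² = -3 - 3*(R^(3/2))² = -3 - 3*R³)
-154 + j(2)*81 = -154 + (-3 - 3*2³)*81 = -154 + (-3 - 3*8)*81 = -154 + (-3 - 24)*81 = -154 - 27*81 = -154 - 2187 = -2341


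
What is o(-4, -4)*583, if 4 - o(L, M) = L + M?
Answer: 6996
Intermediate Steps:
o(L, M) = 4 - L - M (o(L, M) = 4 - (L + M) = 4 + (-L - M) = 4 - L - M)
o(-4, -4)*583 = (4 - 1*(-4) - 1*(-4))*583 = (4 + 4 + 4)*583 = 12*583 = 6996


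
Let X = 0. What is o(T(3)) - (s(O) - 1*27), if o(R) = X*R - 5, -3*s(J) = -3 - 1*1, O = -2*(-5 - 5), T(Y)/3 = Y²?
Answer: 62/3 ≈ 20.667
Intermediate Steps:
T(Y) = 3*Y²
O = 20 (O = -2*(-10) = 20)
s(J) = 4/3 (s(J) = -(-3 - 1*1)/3 = -(-3 - 1)/3 = -⅓*(-4) = 4/3)
o(R) = -5 (o(R) = 0*R - 5 = 0 - 5 = -5)
o(T(3)) - (s(O) - 1*27) = -5 - (4/3 - 1*27) = -5 - (4/3 - 27) = -5 - 1*(-77/3) = -5 + 77/3 = 62/3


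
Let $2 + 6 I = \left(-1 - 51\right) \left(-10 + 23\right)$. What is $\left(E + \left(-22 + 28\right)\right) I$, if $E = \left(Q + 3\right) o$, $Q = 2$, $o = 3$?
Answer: $-2373$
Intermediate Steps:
$E = 15$ ($E = \left(2 + 3\right) 3 = 5 \cdot 3 = 15$)
$I = -113$ ($I = - \frac{1}{3} + \frac{\left(-1 - 51\right) \left(-10 + 23\right)}{6} = - \frac{1}{3} + \frac{\left(-52\right) 13}{6} = - \frac{1}{3} + \frac{1}{6} \left(-676\right) = - \frac{1}{3} - \frac{338}{3} = -113$)
$\left(E + \left(-22 + 28\right)\right) I = \left(15 + \left(-22 + 28\right)\right) \left(-113\right) = \left(15 + 6\right) \left(-113\right) = 21 \left(-113\right) = -2373$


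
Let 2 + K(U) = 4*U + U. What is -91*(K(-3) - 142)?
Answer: 14469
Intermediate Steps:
K(U) = -2 + 5*U (K(U) = -2 + (4*U + U) = -2 + 5*U)
-91*(K(-3) - 142) = -91*((-2 + 5*(-3)) - 142) = -91*((-2 - 15) - 142) = -91*(-17 - 142) = -91*(-159) = 14469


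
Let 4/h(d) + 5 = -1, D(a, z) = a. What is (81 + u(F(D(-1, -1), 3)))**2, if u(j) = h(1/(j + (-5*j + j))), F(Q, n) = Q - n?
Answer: 58081/9 ≈ 6453.4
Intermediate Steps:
h(d) = -2/3 (h(d) = 4/(-5 - 1) = 4/(-6) = 4*(-1/6) = -2/3)
u(j) = -2/3
(81 + u(F(D(-1, -1), 3)))**2 = (81 - 2/3)**2 = (241/3)**2 = 58081/9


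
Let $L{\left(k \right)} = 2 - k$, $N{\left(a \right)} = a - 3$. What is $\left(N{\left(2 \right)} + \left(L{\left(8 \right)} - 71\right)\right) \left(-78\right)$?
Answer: $6084$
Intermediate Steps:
$N{\left(a \right)} = -3 + a$
$\left(N{\left(2 \right)} + \left(L{\left(8 \right)} - 71\right)\right) \left(-78\right) = \left(\left(-3 + 2\right) + \left(\left(2 - 8\right) - 71\right)\right) \left(-78\right) = \left(-1 + \left(\left(2 - 8\right) - 71\right)\right) \left(-78\right) = \left(-1 - 77\right) \left(-78\right) = \left(-78\right) \left(-78\right) = 6084$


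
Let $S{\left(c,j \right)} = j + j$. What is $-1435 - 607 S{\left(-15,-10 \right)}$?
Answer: $10705$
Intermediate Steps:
$S{\left(c,j \right)} = 2 j$
$-1435 - 607 S{\left(-15,-10 \right)} = -1435 - 607 \cdot 2 \left(-10\right) = -1435 - -12140 = -1435 + 12140 = 10705$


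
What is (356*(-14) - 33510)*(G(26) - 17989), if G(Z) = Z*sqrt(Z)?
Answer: 692468566 - 1000844*sqrt(26) ≈ 6.8737e+8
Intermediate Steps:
G(Z) = Z**(3/2)
(356*(-14) - 33510)*(G(26) - 17989) = (356*(-14) - 33510)*(26**(3/2) - 17989) = (-4984 - 33510)*(26*sqrt(26) - 17989) = -38494*(-17989 + 26*sqrt(26)) = 692468566 - 1000844*sqrt(26)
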